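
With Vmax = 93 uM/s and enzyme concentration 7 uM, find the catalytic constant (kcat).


kcat = Vmax / [E]t
kcat = 93 / 7
kcat = 13.2857 s^-1

13.2857 s^-1


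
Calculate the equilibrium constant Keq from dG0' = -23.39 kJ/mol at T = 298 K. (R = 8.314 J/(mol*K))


Keq = exp(-dG0 * 1000 / (R * T))
Keq = exp(-(-23.39) * 1000 / (8.314 * 298))
Keq = 12590.4561

12590.4561


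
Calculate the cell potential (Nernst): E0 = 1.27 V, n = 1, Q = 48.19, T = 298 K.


E = E0 - (RT/nF) * ln(Q)
E = 1.27 - (8.314 * 298 / (1 * 96485)) * ln(48.19)
E = 1.1705 V

1.1705 V


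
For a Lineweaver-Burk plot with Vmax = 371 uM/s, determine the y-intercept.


y-intercept = 1/Vmax
= 1/371
= 0.0027 s/uM

0.0027 s/uM


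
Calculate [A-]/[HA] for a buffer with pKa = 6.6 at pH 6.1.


[A-]/[HA] = 10^(pH - pKa)
= 10^(6.1 - 6.6)
= 0.3162

0.3162


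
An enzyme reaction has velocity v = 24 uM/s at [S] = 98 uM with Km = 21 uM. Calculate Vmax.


Vmax = v * (Km + [S]) / [S]
Vmax = 24 * (21 + 98) / 98
Vmax = 29.1429 uM/s

29.1429 uM/s


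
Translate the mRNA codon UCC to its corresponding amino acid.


Standard genetic code lookup.
Codon UCC -> Ser

Ser


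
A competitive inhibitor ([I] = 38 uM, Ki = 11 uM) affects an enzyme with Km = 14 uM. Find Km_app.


Km_app = Km * (1 + [I]/Ki)
Km_app = 14 * (1 + 38/11)
Km_app = 62.3636 uM

62.3636 uM


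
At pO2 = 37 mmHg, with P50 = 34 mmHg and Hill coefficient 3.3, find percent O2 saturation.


Y = pO2^n / (P50^n + pO2^n)
Y = 37^3.3 / (34^3.3 + 37^3.3)
Y = 56.93%

56.93%


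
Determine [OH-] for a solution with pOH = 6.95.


[OH-] = 10^(-pOH)
[OH-] = 10^(-6.95)
[OH-] = 1.122e-07 M

1.122e-07 M


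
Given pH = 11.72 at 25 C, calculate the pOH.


pOH = 14 - pH
pOH = 14 - 11.72
pOH = 2.28

2.28


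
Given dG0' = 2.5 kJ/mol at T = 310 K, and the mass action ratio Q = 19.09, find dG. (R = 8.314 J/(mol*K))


dG = dG0' + RT * ln(Q) / 1000
dG = 2.5 + 8.314 * 310 * ln(19.09) / 1000
dG = 10.101 kJ/mol

10.101 kJ/mol


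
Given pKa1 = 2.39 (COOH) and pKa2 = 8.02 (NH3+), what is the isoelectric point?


pI = (pKa1 + pKa2) / 2
pI = (2.39 + 8.02) / 2
pI = 5.205

5.205


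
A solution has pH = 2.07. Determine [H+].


[H+] = 10^(-pH)
[H+] = 10^(-2.07)
[H+] = 0.0085 M

0.0085 M


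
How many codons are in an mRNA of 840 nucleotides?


codons = nucleotides / 3
codons = 840 / 3 = 280

280


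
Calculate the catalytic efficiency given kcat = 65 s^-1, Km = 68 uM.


Catalytic efficiency = kcat / Km
= 65 / 68
= 0.9559 uM^-1*s^-1

0.9559 uM^-1*s^-1


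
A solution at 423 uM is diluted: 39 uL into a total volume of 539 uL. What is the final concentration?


C2 = C1 * V1 / V2
C2 = 423 * 39 / 539
C2 = 30.6067 uM

30.6067 uM


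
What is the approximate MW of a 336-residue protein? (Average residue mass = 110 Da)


MW = n_residues * 110 Da
MW = 336 * 110
MW = 36960 Da

36960 Da


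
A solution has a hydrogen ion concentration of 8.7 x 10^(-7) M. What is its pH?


pH = -log10([H+])
pH = -log10(8.7 x 10^(-7))
pH = 6.0605

6.0605


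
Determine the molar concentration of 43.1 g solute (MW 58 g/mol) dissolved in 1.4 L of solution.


C = (mass / MW) / volume
C = (43.1 / 58) / 1.4
C = 0.5308 M

0.5308 M


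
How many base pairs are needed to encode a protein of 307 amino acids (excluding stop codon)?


Each amino acid = 1 codon = 3 bp
bp = 307 * 3 = 921 bp

921 bp


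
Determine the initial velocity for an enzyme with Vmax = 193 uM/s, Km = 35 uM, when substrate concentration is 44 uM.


v = Vmax * [S] / (Km + [S])
v = 193 * 44 / (35 + 44)
v = 107.4937 uM/s

107.4937 uM/s


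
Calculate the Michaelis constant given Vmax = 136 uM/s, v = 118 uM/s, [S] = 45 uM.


Km = [S] * (Vmax - v) / v
Km = 45 * (136 - 118) / 118
Km = 6.8644 uM

6.8644 uM


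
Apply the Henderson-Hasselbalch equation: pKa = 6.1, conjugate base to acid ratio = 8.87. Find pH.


pH = pKa + log10([A-]/[HA])
pH = 6.1 + log10(8.87)
pH = 7.0479

7.0479


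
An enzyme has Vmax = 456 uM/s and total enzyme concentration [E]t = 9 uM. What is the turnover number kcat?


kcat = Vmax / [E]t
kcat = 456 / 9
kcat = 50.6667 s^-1

50.6667 s^-1


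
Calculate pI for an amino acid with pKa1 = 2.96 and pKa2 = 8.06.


pI = (pKa1 + pKa2) / 2
pI = (2.96 + 8.06) / 2
pI = 5.51

5.51


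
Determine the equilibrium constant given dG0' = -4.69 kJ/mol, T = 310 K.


Keq = exp(-dG0 * 1000 / (R * T))
Keq = exp(-(-4.69) * 1000 / (8.314 * 310))
Keq = 6.17

6.17


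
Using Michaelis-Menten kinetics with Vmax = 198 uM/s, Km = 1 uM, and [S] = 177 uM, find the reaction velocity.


v = Vmax * [S] / (Km + [S])
v = 198 * 177 / (1 + 177)
v = 196.8876 uM/s

196.8876 uM/s


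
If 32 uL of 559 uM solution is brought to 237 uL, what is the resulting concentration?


C2 = C1 * V1 / V2
C2 = 559 * 32 / 237
C2 = 75.4768 uM

75.4768 uM


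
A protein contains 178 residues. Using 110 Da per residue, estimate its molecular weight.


MW = n_residues * 110 Da
MW = 178 * 110
MW = 19580 Da

19580 Da


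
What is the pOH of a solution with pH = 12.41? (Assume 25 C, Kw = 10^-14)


pOH = 14 - pH
pOH = 14 - 12.41
pOH = 1.59

1.59


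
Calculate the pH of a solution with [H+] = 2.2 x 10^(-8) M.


pH = -log10([H+])
pH = -log10(2.2 x 10^(-8))
pH = 7.6576

7.6576


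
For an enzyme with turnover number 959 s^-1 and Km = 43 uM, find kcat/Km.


Catalytic efficiency = kcat / Km
= 959 / 43
= 22.3023 uM^-1*s^-1

22.3023 uM^-1*s^-1


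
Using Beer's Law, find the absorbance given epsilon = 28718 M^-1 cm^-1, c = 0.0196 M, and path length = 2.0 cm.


A = epsilon * c * l
A = 28718 * 0.0196 * 2.0
A = 1125.7456

1125.7456


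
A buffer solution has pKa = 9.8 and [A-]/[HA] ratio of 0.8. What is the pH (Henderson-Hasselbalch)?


pH = pKa + log10([A-]/[HA])
pH = 9.8 + log10(0.8)
pH = 9.7031

9.7031


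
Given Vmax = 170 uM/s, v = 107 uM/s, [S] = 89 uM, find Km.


Km = [S] * (Vmax - v) / v
Km = 89 * (170 - 107) / 107
Km = 52.4019 uM

52.4019 uM


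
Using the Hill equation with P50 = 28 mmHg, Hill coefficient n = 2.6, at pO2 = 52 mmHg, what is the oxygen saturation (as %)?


Y = pO2^n / (P50^n + pO2^n)
Y = 52^2.6 / (28^2.6 + 52^2.6)
Y = 83.33%

83.33%


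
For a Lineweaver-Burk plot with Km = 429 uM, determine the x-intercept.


x-intercept = -1/Km
= -1/429
= -0.0023 1/uM

-0.0023 1/uM


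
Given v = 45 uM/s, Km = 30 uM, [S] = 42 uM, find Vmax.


Vmax = v * (Km + [S]) / [S]
Vmax = 45 * (30 + 42) / 42
Vmax = 77.1429 uM/s

77.1429 uM/s


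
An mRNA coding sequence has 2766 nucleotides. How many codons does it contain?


codons = nucleotides / 3
codons = 2766 / 3 = 922

922


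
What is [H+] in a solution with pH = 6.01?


[H+] = 10^(-pH)
[H+] = 10^(-6.01)
[H+] = 9.772e-07 M

9.772e-07 M


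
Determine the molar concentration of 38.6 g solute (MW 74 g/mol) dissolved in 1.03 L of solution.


C = (mass / MW) / volume
C = (38.6 / 74) / 1.03
C = 0.5064 M

0.5064 M


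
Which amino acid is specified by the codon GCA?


Standard genetic code lookup.
Codon GCA -> Ala

Ala


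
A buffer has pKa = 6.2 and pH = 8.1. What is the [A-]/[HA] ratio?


[A-]/[HA] = 10^(pH - pKa)
= 10^(8.1 - 6.2)
= 79.4328

79.4328


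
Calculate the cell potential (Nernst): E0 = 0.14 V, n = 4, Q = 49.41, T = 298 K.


E = E0 - (RT/nF) * ln(Q)
E = 0.14 - (8.314 * 298 / (4 * 96485)) * ln(49.41)
E = 0.115 V

0.115 V


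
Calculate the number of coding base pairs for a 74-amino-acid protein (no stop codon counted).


Each amino acid = 1 codon = 3 bp
bp = 74 * 3 = 222 bp

222 bp


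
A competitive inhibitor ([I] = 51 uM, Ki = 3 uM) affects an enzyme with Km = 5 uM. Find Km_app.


Km_app = Km * (1 + [I]/Ki)
Km_app = 5 * (1 + 51/3)
Km_app = 90.0 uM

90.0 uM


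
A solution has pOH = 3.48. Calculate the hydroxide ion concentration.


[OH-] = 10^(-pOH)
[OH-] = 10^(-3.48)
[OH-] = 3.311e-04 M

3.311e-04 M


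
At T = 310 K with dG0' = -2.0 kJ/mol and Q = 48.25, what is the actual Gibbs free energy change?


dG = dG0' + RT * ln(Q) / 1000
dG = -2.0 + 8.314 * 310 * ln(48.25) / 1000
dG = 7.9908 kJ/mol

7.9908 kJ/mol


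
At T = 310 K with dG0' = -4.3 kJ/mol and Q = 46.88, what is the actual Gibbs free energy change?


dG = dG0' + RT * ln(Q) / 1000
dG = -4.3 + 8.314 * 310 * ln(46.88) / 1000
dG = 5.6166 kJ/mol

5.6166 kJ/mol


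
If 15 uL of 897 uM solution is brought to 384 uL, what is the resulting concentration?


C2 = C1 * V1 / V2
C2 = 897 * 15 / 384
C2 = 35.0391 uM

35.0391 uM


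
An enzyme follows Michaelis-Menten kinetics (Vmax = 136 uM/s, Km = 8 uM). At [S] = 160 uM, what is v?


v = Vmax * [S] / (Km + [S])
v = 136 * 160 / (8 + 160)
v = 129.5238 uM/s

129.5238 uM/s


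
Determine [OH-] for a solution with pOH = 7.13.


[OH-] = 10^(-pOH)
[OH-] = 10^(-7.13)
[OH-] = 7.413e-08 M

7.413e-08 M


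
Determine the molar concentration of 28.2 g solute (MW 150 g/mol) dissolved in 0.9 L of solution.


C = (mass / MW) / volume
C = (28.2 / 150) / 0.9
C = 0.2089 M

0.2089 M


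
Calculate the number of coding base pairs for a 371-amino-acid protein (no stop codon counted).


Each amino acid = 1 codon = 3 bp
bp = 371 * 3 = 1113 bp

1113 bp


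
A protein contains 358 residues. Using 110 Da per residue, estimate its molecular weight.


MW = n_residues * 110 Da
MW = 358 * 110
MW = 39380 Da

39380 Da


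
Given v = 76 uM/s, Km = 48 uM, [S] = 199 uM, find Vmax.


Vmax = v * (Km + [S]) / [S]
Vmax = 76 * (48 + 199) / 199
Vmax = 94.3317 uM/s

94.3317 uM/s


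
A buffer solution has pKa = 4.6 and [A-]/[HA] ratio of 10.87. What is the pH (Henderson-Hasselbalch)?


pH = pKa + log10([A-]/[HA])
pH = 4.6 + log10(10.87)
pH = 5.6362

5.6362


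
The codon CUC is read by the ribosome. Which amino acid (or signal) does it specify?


Standard genetic code lookup.
Codon CUC -> Leu

Leu


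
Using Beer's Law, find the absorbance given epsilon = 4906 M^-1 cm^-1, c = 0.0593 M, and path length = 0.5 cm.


A = epsilon * c * l
A = 4906 * 0.0593 * 0.5
A = 145.4629

145.4629


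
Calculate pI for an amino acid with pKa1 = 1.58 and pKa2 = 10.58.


pI = (pKa1 + pKa2) / 2
pI = (1.58 + 10.58) / 2
pI = 6.08

6.08


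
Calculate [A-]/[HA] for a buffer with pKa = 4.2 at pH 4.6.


[A-]/[HA] = 10^(pH - pKa)
= 10^(4.6 - 4.2)
= 2.5119

2.5119


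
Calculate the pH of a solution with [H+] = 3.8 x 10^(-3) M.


pH = -log10([H+])
pH = -log10(3.8 x 10^(-3))
pH = 2.4202

2.4202


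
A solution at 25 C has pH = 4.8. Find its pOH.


pOH = 14 - pH
pOH = 14 - 4.8
pOH = 9.2

9.2


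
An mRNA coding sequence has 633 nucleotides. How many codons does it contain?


codons = nucleotides / 3
codons = 633 / 3 = 211

211


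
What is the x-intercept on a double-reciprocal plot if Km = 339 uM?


x-intercept = -1/Km
= -1/339
= -0.0029 1/uM

-0.0029 1/uM


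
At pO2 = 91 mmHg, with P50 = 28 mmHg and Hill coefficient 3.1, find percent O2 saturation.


Y = pO2^n / (P50^n + pO2^n)
Y = 91^3.1 / (28^3.1 + 91^3.1)
Y = 97.48%

97.48%


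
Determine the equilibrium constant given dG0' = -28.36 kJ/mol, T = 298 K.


Keq = exp(-dG0 * 1000 / (R * T))
Keq = exp(-(-28.36) * 1000 / (8.314 * 298))
Keq = 93591.0979

93591.0979


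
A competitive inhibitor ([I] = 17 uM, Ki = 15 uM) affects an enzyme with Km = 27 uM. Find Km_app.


Km_app = Km * (1 + [I]/Ki)
Km_app = 27 * (1 + 17/15)
Km_app = 57.6 uM

57.6 uM


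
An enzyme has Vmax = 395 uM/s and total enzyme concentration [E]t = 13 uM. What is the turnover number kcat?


kcat = Vmax / [E]t
kcat = 395 / 13
kcat = 30.3846 s^-1

30.3846 s^-1


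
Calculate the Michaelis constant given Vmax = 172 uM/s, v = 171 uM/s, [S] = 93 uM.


Km = [S] * (Vmax - v) / v
Km = 93 * (172 - 171) / 171
Km = 0.5439 uM

0.5439 uM


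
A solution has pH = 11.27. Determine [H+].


[H+] = 10^(-pH)
[H+] = 10^(-11.27)
[H+] = 5.370e-12 M

5.370e-12 M


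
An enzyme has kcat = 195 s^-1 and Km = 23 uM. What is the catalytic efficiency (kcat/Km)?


Catalytic efficiency = kcat / Km
= 195 / 23
= 8.4783 uM^-1*s^-1

8.4783 uM^-1*s^-1


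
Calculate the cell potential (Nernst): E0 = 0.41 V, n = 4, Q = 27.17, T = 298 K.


E = E0 - (RT/nF) * ln(Q)
E = 0.41 - (8.314 * 298 / (4 * 96485)) * ln(27.17)
E = 0.3888 V

0.3888 V


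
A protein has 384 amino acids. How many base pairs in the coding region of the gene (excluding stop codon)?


Each amino acid = 1 codon = 3 bp
bp = 384 * 3 = 1152 bp

1152 bp


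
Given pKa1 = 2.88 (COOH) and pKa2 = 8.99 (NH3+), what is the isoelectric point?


pI = (pKa1 + pKa2) / 2
pI = (2.88 + 8.99) / 2
pI = 5.935

5.935


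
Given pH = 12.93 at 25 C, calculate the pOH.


pOH = 14 - pH
pOH = 14 - 12.93
pOH = 1.07

1.07


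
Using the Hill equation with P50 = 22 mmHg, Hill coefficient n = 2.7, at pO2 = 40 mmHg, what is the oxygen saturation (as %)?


Y = pO2^n / (P50^n + pO2^n)
Y = 40^2.7 / (22^2.7 + 40^2.7)
Y = 83.4%

83.4%


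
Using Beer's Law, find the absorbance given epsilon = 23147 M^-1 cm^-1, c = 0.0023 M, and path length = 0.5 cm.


A = epsilon * c * l
A = 23147 * 0.0023 * 0.5
A = 26.619

26.619


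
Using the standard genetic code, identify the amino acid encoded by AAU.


Standard genetic code lookup.
Codon AAU -> Asn

Asn


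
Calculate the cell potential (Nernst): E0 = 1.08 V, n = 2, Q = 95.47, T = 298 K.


E = E0 - (RT/nF) * ln(Q)
E = 1.08 - (8.314 * 298 / (2 * 96485)) * ln(95.47)
E = 1.0215 V

1.0215 V


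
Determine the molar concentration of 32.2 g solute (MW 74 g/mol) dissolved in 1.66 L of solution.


C = (mass / MW) / volume
C = (32.2 / 74) / 1.66
C = 0.2621 M

0.2621 M


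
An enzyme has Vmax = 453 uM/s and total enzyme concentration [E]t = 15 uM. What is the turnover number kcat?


kcat = Vmax / [E]t
kcat = 453 / 15
kcat = 30.2 s^-1

30.2 s^-1


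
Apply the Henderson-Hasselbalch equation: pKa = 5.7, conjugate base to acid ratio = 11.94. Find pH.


pH = pKa + log10([A-]/[HA])
pH = 5.7 + log10(11.94)
pH = 6.777

6.777


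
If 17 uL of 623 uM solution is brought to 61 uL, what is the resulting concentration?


C2 = C1 * V1 / V2
C2 = 623 * 17 / 61
C2 = 173.623 uM

173.623 uM


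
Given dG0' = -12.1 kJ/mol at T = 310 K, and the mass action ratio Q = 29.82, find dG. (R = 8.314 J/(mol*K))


dG = dG0' + RT * ln(Q) / 1000
dG = -12.1 + 8.314 * 310 * ln(29.82) / 1000
dG = -3.3495 kJ/mol

-3.3495 kJ/mol


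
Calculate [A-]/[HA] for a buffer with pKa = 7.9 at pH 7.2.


[A-]/[HA] = 10^(pH - pKa)
= 10^(7.2 - 7.9)
= 0.1995

0.1995


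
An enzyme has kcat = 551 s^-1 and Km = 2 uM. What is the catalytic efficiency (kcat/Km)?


Catalytic efficiency = kcat / Km
= 551 / 2
= 275.5 uM^-1*s^-1

275.5 uM^-1*s^-1


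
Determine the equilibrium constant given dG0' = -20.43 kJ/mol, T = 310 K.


Keq = exp(-dG0 * 1000 / (R * T))
Keq = exp(-(-20.43) * 1000 / (8.314 * 310))
Keq = 2770.4837

2770.4837


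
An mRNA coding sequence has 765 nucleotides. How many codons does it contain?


codons = nucleotides / 3
codons = 765 / 3 = 255

255


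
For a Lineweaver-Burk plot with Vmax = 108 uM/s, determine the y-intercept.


y-intercept = 1/Vmax
= 1/108
= 0.0093 s/uM

0.0093 s/uM


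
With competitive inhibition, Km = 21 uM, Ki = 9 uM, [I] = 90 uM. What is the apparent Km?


Km_app = Km * (1 + [I]/Ki)
Km_app = 21 * (1 + 90/9)
Km_app = 231.0 uM

231.0 uM


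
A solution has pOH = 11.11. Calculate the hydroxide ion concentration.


[OH-] = 10^(-pOH)
[OH-] = 10^(-11.11)
[OH-] = 7.762e-12 M

7.762e-12 M


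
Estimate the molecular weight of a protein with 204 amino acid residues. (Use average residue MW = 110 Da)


MW = n_residues * 110 Da
MW = 204 * 110
MW = 22440 Da

22440 Da


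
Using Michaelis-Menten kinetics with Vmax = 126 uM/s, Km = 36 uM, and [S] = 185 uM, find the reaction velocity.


v = Vmax * [S] / (Km + [S])
v = 126 * 185 / (36 + 185)
v = 105.4751 uM/s

105.4751 uM/s


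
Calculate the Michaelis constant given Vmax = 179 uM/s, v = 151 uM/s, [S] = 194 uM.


Km = [S] * (Vmax - v) / v
Km = 194 * (179 - 151) / 151
Km = 35.9735 uM

35.9735 uM


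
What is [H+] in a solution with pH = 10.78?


[H+] = 10^(-pH)
[H+] = 10^(-10.78)
[H+] = 1.660e-11 M

1.660e-11 M


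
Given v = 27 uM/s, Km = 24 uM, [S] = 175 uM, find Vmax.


Vmax = v * (Km + [S]) / [S]
Vmax = 27 * (24 + 175) / 175
Vmax = 30.7029 uM/s

30.7029 uM/s


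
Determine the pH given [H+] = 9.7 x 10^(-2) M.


pH = -log10([H+])
pH = -log10(9.7 x 10^(-2))
pH = 1.0132

1.0132


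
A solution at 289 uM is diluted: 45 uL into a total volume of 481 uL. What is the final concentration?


C2 = C1 * V1 / V2
C2 = 289 * 45 / 481
C2 = 27.0374 uM

27.0374 uM


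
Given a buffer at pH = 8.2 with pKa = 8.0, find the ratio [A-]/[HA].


[A-]/[HA] = 10^(pH - pKa)
= 10^(8.2 - 8.0)
= 1.5849

1.5849


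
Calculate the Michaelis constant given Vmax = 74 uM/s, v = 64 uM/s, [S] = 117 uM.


Km = [S] * (Vmax - v) / v
Km = 117 * (74 - 64) / 64
Km = 18.2812 uM

18.2812 uM


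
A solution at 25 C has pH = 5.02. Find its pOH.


pOH = 14 - pH
pOH = 14 - 5.02
pOH = 8.98

8.98


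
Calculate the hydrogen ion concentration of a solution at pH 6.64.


[H+] = 10^(-pH)
[H+] = 10^(-6.64)
[H+] = 2.291e-07 M

2.291e-07 M


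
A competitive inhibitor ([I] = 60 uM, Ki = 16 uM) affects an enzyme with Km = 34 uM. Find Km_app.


Km_app = Km * (1 + [I]/Ki)
Km_app = 34 * (1 + 60/16)
Km_app = 161.5 uM

161.5 uM


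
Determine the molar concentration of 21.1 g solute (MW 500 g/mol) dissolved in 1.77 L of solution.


C = (mass / MW) / volume
C = (21.1 / 500) / 1.77
C = 0.0238 M

0.0238 M


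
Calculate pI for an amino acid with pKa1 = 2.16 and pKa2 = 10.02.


pI = (pKa1 + pKa2) / 2
pI = (2.16 + 10.02) / 2
pI = 6.09

6.09


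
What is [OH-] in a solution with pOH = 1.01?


[OH-] = 10^(-pOH)
[OH-] = 10^(-1.01)
[OH-] = 0.0977 M

0.0977 M


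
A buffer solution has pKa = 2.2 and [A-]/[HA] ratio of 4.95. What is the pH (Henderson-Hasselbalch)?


pH = pKa + log10([A-]/[HA])
pH = 2.2 + log10(4.95)
pH = 2.8946

2.8946


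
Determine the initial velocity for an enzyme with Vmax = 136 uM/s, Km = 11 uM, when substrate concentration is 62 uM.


v = Vmax * [S] / (Km + [S])
v = 136 * 62 / (11 + 62)
v = 115.5068 uM/s

115.5068 uM/s


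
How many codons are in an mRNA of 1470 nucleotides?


codons = nucleotides / 3
codons = 1470 / 3 = 490

490


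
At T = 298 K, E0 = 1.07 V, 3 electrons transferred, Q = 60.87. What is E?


E = E0 - (RT/nF) * ln(Q)
E = 1.07 - (8.314 * 298 / (3 * 96485)) * ln(60.87)
E = 1.0348 V

1.0348 V


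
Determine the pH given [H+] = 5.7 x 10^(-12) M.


pH = -log10([H+])
pH = -log10(5.7 x 10^(-12))
pH = 11.2441

11.2441


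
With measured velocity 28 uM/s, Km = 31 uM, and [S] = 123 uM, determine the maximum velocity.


Vmax = v * (Km + [S]) / [S]
Vmax = 28 * (31 + 123) / 123
Vmax = 35.0569 uM/s

35.0569 uM/s


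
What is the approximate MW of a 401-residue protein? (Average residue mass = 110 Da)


MW = n_residues * 110 Da
MW = 401 * 110
MW = 44110 Da

44110 Da


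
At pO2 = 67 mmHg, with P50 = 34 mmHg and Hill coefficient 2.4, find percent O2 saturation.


Y = pO2^n / (P50^n + pO2^n)
Y = 67^2.4 / (34^2.4 + 67^2.4)
Y = 83.59%

83.59%


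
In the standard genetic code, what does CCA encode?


Standard genetic code lookup.
Codon CCA -> Pro

Pro


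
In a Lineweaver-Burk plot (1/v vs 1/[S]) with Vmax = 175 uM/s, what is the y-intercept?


y-intercept = 1/Vmax
= 1/175
= 0.0057 s/uM

0.0057 s/uM


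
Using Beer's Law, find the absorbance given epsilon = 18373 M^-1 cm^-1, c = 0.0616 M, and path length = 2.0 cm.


A = epsilon * c * l
A = 18373 * 0.0616 * 2.0
A = 2263.5536

2263.5536


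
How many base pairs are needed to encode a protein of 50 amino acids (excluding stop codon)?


Each amino acid = 1 codon = 3 bp
bp = 50 * 3 = 150 bp

150 bp


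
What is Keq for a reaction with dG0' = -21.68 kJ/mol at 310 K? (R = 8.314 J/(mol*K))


Keq = exp(-dG0 * 1000 / (R * T))
Keq = exp(-(-21.68) * 1000 / (8.314 * 310))
Keq = 4499.7332

4499.7332


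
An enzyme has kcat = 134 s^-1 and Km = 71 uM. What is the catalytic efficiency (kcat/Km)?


Catalytic efficiency = kcat / Km
= 134 / 71
= 1.8873 uM^-1*s^-1

1.8873 uM^-1*s^-1


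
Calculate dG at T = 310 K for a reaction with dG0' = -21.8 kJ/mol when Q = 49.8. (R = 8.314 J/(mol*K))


dG = dG0' + RT * ln(Q) / 1000
dG = -21.8 + 8.314 * 310 * ln(49.8) / 1000
dG = -11.7277 kJ/mol

-11.7277 kJ/mol


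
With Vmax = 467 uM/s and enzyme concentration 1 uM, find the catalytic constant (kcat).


kcat = Vmax / [E]t
kcat = 467 / 1
kcat = 467.0 s^-1

467.0 s^-1


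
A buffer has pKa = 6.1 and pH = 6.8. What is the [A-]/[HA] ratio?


[A-]/[HA] = 10^(pH - pKa)
= 10^(6.8 - 6.1)
= 5.0119

5.0119


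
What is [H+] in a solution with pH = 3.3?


[H+] = 10^(-pH)
[H+] = 10^(-3.3)
[H+] = 5.012e-04 M

5.012e-04 M


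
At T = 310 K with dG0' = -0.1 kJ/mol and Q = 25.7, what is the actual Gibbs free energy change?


dG = dG0' + RT * ln(Q) / 1000
dG = -0.1 + 8.314 * 310 * ln(25.7) / 1000
dG = 8.2673 kJ/mol

8.2673 kJ/mol


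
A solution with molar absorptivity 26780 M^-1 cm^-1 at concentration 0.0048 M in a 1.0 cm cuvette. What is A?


A = epsilon * c * l
A = 26780 * 0.0048 * 1.0
A = 128.544

128.544


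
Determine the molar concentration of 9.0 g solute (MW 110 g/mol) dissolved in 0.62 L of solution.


C = (mass / MW) / volume
C = (9.0 / 110) / 0.62
C = 0.132 M

0.132 M


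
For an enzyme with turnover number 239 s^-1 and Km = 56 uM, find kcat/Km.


Catalytic efficiency = kcat / Km
= 239 / 56
= 4.2679 uM^-1*s^-1

4.2679 uM^-1*s^-1


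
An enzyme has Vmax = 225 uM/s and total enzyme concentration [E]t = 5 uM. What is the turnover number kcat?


kcat = Vmax / [E]t
kcat = 225 / 5
kcat = 45.0 s^-1

45.0 s^-1


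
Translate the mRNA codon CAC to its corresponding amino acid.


Standard genetic code lookup.
Codon CAC -> His

His


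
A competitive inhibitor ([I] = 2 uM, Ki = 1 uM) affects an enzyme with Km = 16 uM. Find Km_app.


Km_app = Km * (1 + [I]/Ki)
Km_app = 16 * (1 + 2/1)
Km_app = 48.0 uM

48.0 uM


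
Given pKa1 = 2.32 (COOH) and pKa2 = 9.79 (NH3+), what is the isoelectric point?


pI = (pKa1 + pKa2) / 2
pI = (2.32 + 9.79) / 2
pI = 6.055

6.055


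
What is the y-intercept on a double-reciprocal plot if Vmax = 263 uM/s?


y-intercept = 1/Vmax
= 1/263
= 0.0038 s/uM

0.0038 s/uM


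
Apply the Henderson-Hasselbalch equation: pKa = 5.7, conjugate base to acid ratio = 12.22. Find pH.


pH = pKa + log10([A-]/[HA])
pH = 5.7 + log10(12.22)
pH = 6.7871

6.7871


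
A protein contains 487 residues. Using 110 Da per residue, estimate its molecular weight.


MW = n_residues * 110 Da
MW = 487 * 110
MW = 53570 Da

53570 Da


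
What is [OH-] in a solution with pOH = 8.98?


[OH-] = 10^(-pOH)
[OH-] = 10^(-8.98)
[OH-] = 1.047e-09 M

1.047e-09 M


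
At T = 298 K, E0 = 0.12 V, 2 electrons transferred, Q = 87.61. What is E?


E = E0 - (RT/nF) * ln(Q)
E = 0.12 - (8.314 * 298 / (2 * 96485)) * ln(87.61)
E = 0.0626 V

0.0626 V


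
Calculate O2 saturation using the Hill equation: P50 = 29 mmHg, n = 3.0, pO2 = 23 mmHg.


Y = pO2^n / (P50^n + pO2^n)
Y = 23^3.0 / (29^3.0 + 23^3.0)
Y = 33.28%

33.28%


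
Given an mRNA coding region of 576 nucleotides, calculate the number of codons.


codons = nucleotides / 3
codons = 576 / 3 = 192

192


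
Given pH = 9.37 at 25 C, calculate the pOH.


pOH = 14 - pH
pOH = 14 - 9.37
pOH = 4.63

4.63


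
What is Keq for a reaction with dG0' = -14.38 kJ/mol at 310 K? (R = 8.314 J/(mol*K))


Keq = exp(-dG0 * 1000 / (R * T))
Keq = exp(-(-14.38) * 1000 / (8.314 * 310))
Keq = 264.9115

264.9115


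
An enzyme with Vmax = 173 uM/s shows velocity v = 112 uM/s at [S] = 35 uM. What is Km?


Km = [S] * (Vmax - v) / v
Km = 35 * (173 - 112) / 112
Km = 19.0625 uM

19.0625 uM


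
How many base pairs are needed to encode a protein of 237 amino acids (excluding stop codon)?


Each amino acid = 1 codon = 3 bp
bp = 237 * 3 = 711 bp

711 bp


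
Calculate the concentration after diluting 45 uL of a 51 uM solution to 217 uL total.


C2 = C1 * V1 / V2
C2 = 51 * 45 / 217
C2 = 10.576 uM

10.576 uM


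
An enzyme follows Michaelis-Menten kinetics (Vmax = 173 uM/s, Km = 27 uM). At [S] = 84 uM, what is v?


v = Vmax * [S] / (Km + [S])
v = 173 * 84 / (27 + 84)
v = 130.9189 uM/s

130.9189 uM/s


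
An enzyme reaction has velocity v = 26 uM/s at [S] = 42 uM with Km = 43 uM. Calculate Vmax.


Vmax = v * (Km + [S]) / [S]
Vmax = 26 * (43 + 42) / 42
Vmax = 52.619 uM/s

52.619 uM/s


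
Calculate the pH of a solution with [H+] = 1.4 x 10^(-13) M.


pH = -log10([H+])
pH = -log10(1.4 x 10^(-13))
pH = 12.8539

12.8539


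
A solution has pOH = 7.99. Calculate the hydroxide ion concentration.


[OH-] = 10^(-pOH)
[OH-] = 10^(-7.99)
[OH-] = 1.023e-08 M

1.023e-08 M


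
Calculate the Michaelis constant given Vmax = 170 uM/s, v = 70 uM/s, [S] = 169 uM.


Km = [S] * (Vmax - v) / v
Km = 169 * (170 - 70) / 70
Km = 241.4286 uM

241.4286 uM


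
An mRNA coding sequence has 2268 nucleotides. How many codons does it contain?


codons = nucleotides / 3
codons = 2268 / 3 = 756

756


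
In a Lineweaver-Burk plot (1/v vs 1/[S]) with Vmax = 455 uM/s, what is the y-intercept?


y-intercept = 1/Vmax
= 1/455
= 0.0022 s/uM

0.0022 s/uM


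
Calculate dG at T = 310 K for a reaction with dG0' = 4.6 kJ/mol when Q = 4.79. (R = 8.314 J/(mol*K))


dG = dG0' + RT * ln(Q) / 1000
dG = 4.6 + 8.314 * 310 * ln(4.79) / 1000
dG = 8.6375 kJ/mol

8.6375 kJ/mol


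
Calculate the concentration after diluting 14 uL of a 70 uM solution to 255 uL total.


C2 = C1 * V1 / V2
C2 = 70 * 14 / 255
C2 = 3.8431 uM

3.8431 uM


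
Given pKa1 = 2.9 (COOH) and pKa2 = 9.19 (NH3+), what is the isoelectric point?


pI = (pKa1 + pKa2) / 2
pI = (2.9 + 9.19) / 2
pI = 6.045

6.045


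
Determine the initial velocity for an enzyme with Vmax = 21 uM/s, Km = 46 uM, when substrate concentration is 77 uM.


v = Vmax * [S] / (Km + [S])
v = 21 * 77 / (46 + 77)
v = 13.1463 uM/s

13.1463 uM/s


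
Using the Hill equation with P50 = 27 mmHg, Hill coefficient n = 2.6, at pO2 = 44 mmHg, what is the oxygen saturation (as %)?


Y = pO2^n / (P50^n + pO2^n)
Y = 44^2.6 / (27^2.6 + 44^2.6)
Y = 78.07%

78.07%


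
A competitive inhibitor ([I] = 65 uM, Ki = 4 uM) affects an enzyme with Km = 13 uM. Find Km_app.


Km_app = Km * (1 + [I]/Ki)
Km_app = 13 * (1 + 65/4)
Km_app = 224.25 uM

224.25 uM


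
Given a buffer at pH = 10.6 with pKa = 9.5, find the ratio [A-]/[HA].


[A-]/[HA] = 10^(pH - pKa)
= 10^(10.6 - 9.5)
= 12.5893

12.5893


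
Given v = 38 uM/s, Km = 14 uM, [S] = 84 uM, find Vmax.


Vmax = v * (Km + [S]) / [S]
Vmax = 38 * (14 + 84) / 84
Vmax = 44.3333 uM/s

44.3333 uM/s


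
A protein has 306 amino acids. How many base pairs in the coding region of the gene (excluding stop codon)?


Each amino acid = 1 codon = 3 bp
bp = 306 * 3 = 918 bp

918 bp


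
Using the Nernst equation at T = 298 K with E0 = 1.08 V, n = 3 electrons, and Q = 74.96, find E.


E = E0 - (RT/nF) * ln(Q)
E = 1.08 - (8.314 * 298 / (3 * 96485)) * ln(74.96)
E = 1.043 V

1.043 V


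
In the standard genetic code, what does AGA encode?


Standard genetic code lookup.
Codon AGA -> Arg

Arg


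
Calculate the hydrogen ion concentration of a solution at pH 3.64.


[H+] = 10^(-pH)
[H+] = 10^(-3.64)
[H+] = 2.291e-04 M

2.291e-04 M


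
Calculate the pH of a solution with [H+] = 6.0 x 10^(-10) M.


pH = -log10([H+])
pH = -log10(6.0 x 10^(-10))
pH = 9.2218

9.2218


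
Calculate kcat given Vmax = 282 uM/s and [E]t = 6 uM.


kcat = Vmax / [E]t
kcat = 282 / 6
kcat = 47.0 s^-1

47.0 s^-1


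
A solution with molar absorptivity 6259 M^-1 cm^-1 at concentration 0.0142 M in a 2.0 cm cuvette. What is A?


A = epsilon * c * l
A = 6259 * 0.0142 * 2.0
A = 177.7556

177.7556


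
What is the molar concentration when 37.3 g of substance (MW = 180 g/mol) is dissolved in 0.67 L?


C = (mass / MW) / volume
C = (37.3 / 180) / 0.67
C = 0.3093 M

0.3093 M


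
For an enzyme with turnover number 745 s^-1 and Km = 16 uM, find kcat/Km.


Catalytic efficiency = kcat / Km
= 745 / 16
= 46.5625 uM^-1*s^-1

46.5625 uM^-1*s^-1


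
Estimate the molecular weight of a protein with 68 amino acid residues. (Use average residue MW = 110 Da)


MW = n_residues * 110 Da
MW = 68 * 110
MW = 7480 Da

7480 Da


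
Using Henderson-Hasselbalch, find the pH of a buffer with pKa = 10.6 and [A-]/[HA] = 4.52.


pH = pKa + log10([A-]/[HA])
pH = 10.6 + log10(4.52)
pH = 11.2551

11.2551


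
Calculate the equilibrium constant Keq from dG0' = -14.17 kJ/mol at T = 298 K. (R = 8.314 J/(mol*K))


Keq = exp(-dG0 * 1000 / (R * T))
Keq = exp(-(-14.17) * 1000 / (8.314 * 298))
Keq = 304.6943

304.6943


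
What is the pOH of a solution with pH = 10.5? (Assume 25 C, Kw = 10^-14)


pOH = 14 - pH
pOH = 14 - 10.5
pOH = 3.5

3.5


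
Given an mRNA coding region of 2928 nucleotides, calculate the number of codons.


codons = nucleotides / 3
codons = 2928 / 3 = 976

976


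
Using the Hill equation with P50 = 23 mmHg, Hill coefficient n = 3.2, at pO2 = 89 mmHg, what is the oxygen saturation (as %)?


Y = pO2^n / (P50^n + pO2^n)
Y = 89^3.2 / (23^3.2 + 89^3.2)
Y = 98.7%

98.7%


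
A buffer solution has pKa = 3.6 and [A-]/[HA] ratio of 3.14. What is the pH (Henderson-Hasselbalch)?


pH = pKa + log10([A-]/[HA])
pH = 3.6 + log10(3.14)
pH = 4.0969

4.0969


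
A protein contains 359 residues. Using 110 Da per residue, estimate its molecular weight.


MW = n_residues * 110 Da
MW = 359 * 110
MW = 39490 Da

39490 Da


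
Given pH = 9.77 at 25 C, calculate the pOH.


pOH = 14 - pH
pOH = 14 - 9.77
pOH = 4.23

4.23


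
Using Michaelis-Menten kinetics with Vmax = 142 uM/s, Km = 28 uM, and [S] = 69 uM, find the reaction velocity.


v = Vmax * [S] / (Km + [S])
v = 142 * 69 / (28 + 69)
v = 101.0103 uM/s

101.0103 uM/s


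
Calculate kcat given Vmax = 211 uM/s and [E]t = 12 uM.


kcat = Vmax / [E]t
kcat = 211 / 12
kcat = 17.5833 s^-1

17.5833 s^-1


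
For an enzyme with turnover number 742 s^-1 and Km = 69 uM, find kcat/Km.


Catalytic efficiency = kcat / Km
= 742 / 69
= 10.7536 uM^-1*s^-1

10.7536 uM^-1*s^-1


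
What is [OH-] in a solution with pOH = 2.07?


[OH-] = 10^(-pOH)
[OH-] = 10^(-2.07)
[OH-] = 0.0085 M

0.0085 M


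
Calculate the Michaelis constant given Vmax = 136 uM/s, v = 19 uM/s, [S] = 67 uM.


Km = [S] * (Vmax - v) / v
Km = 67 * (136 - 19) / 19
Km = 412.5789 uM

412.5789 uM


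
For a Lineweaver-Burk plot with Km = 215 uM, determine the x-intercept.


x-intercept = -1/Km
= -1/215
= -0.0047 1/uM

-0.0047 1/uM


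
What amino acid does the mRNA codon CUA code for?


Standard genetic code lookup.
Codon CUA -> Leu

Leu


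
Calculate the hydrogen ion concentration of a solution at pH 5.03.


[H+] = 10^(-pH)
[H+] = 10^(-5.03)
[H+] = 9.333e-06 M

9.333e-06 M


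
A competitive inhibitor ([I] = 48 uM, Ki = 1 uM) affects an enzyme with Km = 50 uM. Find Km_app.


Km_app = Km * (1 + [I]/Ki)
Km_app = 50 * (1 + 48/1)
Km_app = 2450.0 uM

2450.0 uM


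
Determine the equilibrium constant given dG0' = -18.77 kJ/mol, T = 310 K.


Keq = exp(-dG0 * 1000 / (R * T))
Keq = exp(-(-18.77) * 1000 / (8.314 * 310))
Keq = 1454.9144

1454.9144


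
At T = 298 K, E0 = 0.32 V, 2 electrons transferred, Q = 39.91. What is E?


E = E0 - (RT/nF) * ln(Q)
E = 0.32 - (8.314 * 298 / (2 * 96485)) * ln(39.91)
E = 0.2727 V

0.2727 V


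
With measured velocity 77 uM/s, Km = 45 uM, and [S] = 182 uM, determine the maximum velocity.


Vmax = v * (Km + [S]) / [S]
Vmax = 77 * (45 + 182) / 182
Vmax = 96.0385 uM/s

96.0385 uM/s


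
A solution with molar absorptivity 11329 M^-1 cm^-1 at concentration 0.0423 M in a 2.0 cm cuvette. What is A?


A = epsilon * c * l
A = 11329 * 0.0423 * 2.0
A = 958.4334

958.4334


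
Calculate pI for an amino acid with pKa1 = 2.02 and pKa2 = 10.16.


pI = (pKa1 + pKa2) / 2
pI = (2.02 + 10.16) / 2
pI = 6.09

6.09


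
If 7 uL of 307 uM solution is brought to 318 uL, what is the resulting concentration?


C2 = C1 * V1 / V2
C2 = 307 * 7 / 318
C2 = 6.7579 uM

6.7579 uM


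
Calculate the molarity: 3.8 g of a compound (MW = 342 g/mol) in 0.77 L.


C = (mass / MW) / volume
C = (3.8 / 342) / 0.77
C = 0.0144 M

0.0144 M


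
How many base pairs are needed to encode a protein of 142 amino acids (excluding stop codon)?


Each amino acid = 1 codon = 3 bp
bp = 142 * 3 = 426 bp

426 bp


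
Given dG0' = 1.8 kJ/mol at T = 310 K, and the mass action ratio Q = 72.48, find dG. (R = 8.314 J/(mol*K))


dG = dG0' + RT * ln(Q) / 1000
dG = 1.8 + 8.314 * 310 * ln(72.48) / 1000
dG = 12.8395 kJ/mol

12.8395 kJ/mol


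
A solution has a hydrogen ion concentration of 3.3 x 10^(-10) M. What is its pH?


pH = -log10([H+])
pH = -log10(3.3 x 10^(-10))
pH = 9.4815

9.4815


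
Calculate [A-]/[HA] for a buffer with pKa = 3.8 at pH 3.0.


[A-]/[HA] = 10^(pH - pKa)
= 10^(3.0 - 3.8)
= 0.1585

0.1585


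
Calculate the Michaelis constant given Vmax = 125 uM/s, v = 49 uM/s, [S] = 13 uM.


Km = [S] * (Vmax - v) / v
Km = 13 * (125 - 49) / 49
Km = 20.1633 uM

20.1633 uM


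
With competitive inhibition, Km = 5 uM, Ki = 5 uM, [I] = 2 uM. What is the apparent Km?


Km_app = Km * (1 + [I]/Ki)
Km_app = 5 * (1 + 2/5)
Km_app = 7.0 uM

7.0 uM


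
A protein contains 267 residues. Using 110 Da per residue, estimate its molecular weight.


MW = n_residues * 110 Da
MW = 267 * 110
MW = 29370 Da

29370 Da


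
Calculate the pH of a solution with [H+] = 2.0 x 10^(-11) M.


pH = -log10([H+])
pH = -log10(2.0 x 10^(-11))
pH = 10.699

10.699


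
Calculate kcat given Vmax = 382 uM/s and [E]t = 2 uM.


kcat = Vmax / [E]t
kcat = 382 / 2
kcat = 191.0 s^-1

191.0 s^-1


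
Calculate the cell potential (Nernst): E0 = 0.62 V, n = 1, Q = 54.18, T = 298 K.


E = E0 - (RT/nF) * ln(Q)
E = 0.62 - (8.314 * 298 / (1 * 96485)) * ln(54.18)
E = 0.5175 V

0.5175 V


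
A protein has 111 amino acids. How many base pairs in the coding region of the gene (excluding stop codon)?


Each amino acid = 1 codon = 3 bp
bp = 111 * 3 = 333 bp

333 bp


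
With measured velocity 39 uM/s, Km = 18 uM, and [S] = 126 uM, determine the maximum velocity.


Vmax = v * (Km + [S]) / [S]
Vmax = 39 * (18 + 126) / 126
Vmax = 44.5714 uM/s

44.5714 uM/s


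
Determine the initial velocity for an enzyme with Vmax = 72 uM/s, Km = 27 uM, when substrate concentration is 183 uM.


v = Vmax * [S] / (Km + [S])
v = 72 * 183 / (27 + 183)
v = 62.7429 uM/s

62.7429 uM/s


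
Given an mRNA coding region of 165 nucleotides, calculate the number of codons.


codons = nucleotides / 3
codons = 165 / 3 = 55

55


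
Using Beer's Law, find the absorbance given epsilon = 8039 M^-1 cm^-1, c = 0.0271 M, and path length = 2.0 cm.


A = epsilon * c * l
A = 8039 * 0.0271 * 2.0
A = 435.7138

435.7138


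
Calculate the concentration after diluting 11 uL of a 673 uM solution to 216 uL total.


C2 = C1 * V1 / V2
C2 = 673 * 11 / 216
C2 = 34.2731 uM

34.2731 uM


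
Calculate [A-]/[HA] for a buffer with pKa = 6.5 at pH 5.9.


[A-]/[HA] = 10^(pH - pKa)
= 10^(5.9 - 6.5)
= 0.2512

0.2512


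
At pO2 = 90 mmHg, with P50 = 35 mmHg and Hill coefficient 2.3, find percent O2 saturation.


Y = pO2^n / (P50^n + pO2^n)
Y = 90^2.3 / (35^2.3 + 90^2.3)
Y = 89.77%

89.77%


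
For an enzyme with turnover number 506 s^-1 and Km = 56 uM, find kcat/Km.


Catalytic efficiency = kcat / Km
= 506 / 56
= 9.0357 uM^-1*s^-1

9.0357 uM^-1*s^-1


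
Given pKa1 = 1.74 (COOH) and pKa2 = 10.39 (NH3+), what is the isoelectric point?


pI = (pKa1 + pKa2) / 2
pI = (1.74 + 10.39) / 2
pI = 6.065

6.065


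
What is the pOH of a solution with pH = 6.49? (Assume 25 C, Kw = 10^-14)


pOH = 14 - pH
pOH = 14 - 6.49
pOH = 7.51

7.51


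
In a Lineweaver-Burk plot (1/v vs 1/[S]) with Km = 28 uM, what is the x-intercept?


x-intercept = -1/Km
= -1/28
= -0.0357 1/uM

-0.0357 1/uM


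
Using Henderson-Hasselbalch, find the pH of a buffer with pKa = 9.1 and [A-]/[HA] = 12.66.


pH = pKa + log10([A-]/[HA])
pH = 9.1 + log10(12.66)
pH = 10.2024

10.2024


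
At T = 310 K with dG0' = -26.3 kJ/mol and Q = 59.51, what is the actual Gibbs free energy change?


dG = dG0' + RT * ln(Q) / 1000
dG = -26.3 + 8.314 * 310 * ln(59.51) / 1000
dG = -15.7686 kJ/mol

-15.7686 kJ/mol


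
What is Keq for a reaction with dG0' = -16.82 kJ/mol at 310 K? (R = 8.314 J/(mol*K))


Keq = exp(-dG0 * 1000 / (R * T))
Keq = exp(-(-16.82) * 1000 / (8.314 * 310))
Keq = 682.736

682.736


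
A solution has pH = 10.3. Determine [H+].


[H+] = 10^(-pH)
[H+] = 10^(-10.3)
[H+] = 5.012e-11 M

5.012e-11 M


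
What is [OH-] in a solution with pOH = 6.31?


[OH-] = 10^(-pOH)
[OH-] = 10^(-6.31)
[OH-] = 4.898e-07 M

4.898e-07 M


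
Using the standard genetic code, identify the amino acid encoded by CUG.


Standard genetic code lookup.
Codon CUG -> Leu

Leu


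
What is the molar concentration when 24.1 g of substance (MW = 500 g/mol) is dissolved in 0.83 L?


C = (mass / MW) / volume
C = (24.1 / 500) / 0.83
C = 0.0581 M

0.0581 M


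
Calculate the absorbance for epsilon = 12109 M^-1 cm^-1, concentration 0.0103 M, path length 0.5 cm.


A = epsilon * c * l
A = 12109 * 0.0103 * 0.5
A = 62.3614

62.3614


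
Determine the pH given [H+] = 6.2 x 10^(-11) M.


pH = -log10([H+])
pH = -log10(6.2 x 10^(-11))
pH = 10.2076

10.2076


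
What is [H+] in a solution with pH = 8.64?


[H+] = 10^(-pH)
[H+] = 10^(-8.64)
[H+] = 2.291e-09 M

2.291e-09 M


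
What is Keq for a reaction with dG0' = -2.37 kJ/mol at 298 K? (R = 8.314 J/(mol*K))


Keq = exp(-dG0 * 1000 / (R * T))
Keq = exp(-(-2.37) * 1000 / (8.314 * 298))
Keq = 2.6028

2.6028


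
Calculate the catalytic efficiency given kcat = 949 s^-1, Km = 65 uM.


Catalytic efficiency = kcat / Km
= 949 / 65
= 14.6 uM^-1*s^-1

14.6 uM^-1*s^-1


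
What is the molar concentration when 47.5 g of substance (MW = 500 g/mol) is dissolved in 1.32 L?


C = (mass / MW) / volume
C = (47.5 / 500) / 1.32
C = 0.072 M

0.072 M


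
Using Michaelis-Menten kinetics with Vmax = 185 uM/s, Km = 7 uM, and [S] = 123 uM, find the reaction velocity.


v = Vmax * [S] / (Km + [S])
v = 185 * 123 / (7 + 123)
v = 175.0385 uM/s

175.0385 uM/s


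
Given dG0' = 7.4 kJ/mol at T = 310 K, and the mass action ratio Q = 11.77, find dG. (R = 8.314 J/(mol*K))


dG = dG0' + RT * ln(Q) / 1000
dG = 7.4 + 8.314 * 310 * ln(11.77) / 1000
dG = 13.7546 kJ/mol

13.7546 kJ/mol


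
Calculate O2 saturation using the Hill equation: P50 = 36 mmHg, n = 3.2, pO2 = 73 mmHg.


Y = pO2^n / (P50^n + pO2^n)
Y = 73^3.2 / (36^3.2 + 73^3.2)
Y = 90.57%

90.57%


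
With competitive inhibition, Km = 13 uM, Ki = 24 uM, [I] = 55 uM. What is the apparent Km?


Km_app = Km * (1 + [I]/Ki)
Km_app = 13 * (1 + 55/24)
Km_app = 42.7917 uM

42.7917 uM


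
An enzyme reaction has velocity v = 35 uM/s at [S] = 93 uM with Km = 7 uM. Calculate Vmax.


Vmax = v * (Km + [S]) / [S]
Vmax = 35 * (7 + 93) / 93
Vmax = 37.6344 uM/s

37.6344 uM/s
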